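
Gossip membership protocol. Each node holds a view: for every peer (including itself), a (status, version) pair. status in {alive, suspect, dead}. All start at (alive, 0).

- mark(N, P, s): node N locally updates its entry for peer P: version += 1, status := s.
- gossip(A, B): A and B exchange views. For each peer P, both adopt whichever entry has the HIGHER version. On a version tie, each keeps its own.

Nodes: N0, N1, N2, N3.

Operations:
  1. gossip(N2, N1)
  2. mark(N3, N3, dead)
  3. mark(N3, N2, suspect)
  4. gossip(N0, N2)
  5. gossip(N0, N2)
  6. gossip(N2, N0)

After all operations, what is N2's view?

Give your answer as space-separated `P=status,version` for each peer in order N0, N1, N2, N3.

Op 1: gossip N2<->N1 -> N2.N0=(alive,v0) N2.N1=(alive,v0) N2.N2=(alive,v0) N2.N3=(alive,v0) | N1.N0=(alive,v0) N1.N1=(alive,v0) N1.N2=(alive,v0) N1.N3=(alive,v0)
Op 2: N3 marks N3=dead -> (dead,v1)
Op 3: N3 marks N2=suspect -> (suspect,v1)
Op 4: gossip N0<->N2 -> N0.N0=(alive,v0) N0.N1=(alive,v0) N0.N2=(alive,v0) N0.N3=(alive,v0) | N2.N0=(alive,v0) N2.N1=(alive,v0) N2.N2=(alive,v0) N2.N3=(alive,v0)
Op 5: gossip N0<->N2 -> N0.N0=(alive,v0) N0.N1=(alive,v0) N0.N2=(alive,v0) N0.N3=(alive,v0) | N2.N0=(alive,v0) N2.N1=(alive,v0) N2.N2=(alive,v0) N2.N3=(alive,v0)
Op 6: gossip N2<->N0 -> N2.N0=(alive,v0) N2.N1=(alive,v0) N2.N2=(alive,v0) N2.N3=(alive,v0) | N0.N0=(alive,v0) N0.N1=(alive,v0) N0.N2=(alive,v0) N0.N3=(alive,v0)

Answer: N0=alive,0 N1=alive,0 N2=alive,0 N3=alive,0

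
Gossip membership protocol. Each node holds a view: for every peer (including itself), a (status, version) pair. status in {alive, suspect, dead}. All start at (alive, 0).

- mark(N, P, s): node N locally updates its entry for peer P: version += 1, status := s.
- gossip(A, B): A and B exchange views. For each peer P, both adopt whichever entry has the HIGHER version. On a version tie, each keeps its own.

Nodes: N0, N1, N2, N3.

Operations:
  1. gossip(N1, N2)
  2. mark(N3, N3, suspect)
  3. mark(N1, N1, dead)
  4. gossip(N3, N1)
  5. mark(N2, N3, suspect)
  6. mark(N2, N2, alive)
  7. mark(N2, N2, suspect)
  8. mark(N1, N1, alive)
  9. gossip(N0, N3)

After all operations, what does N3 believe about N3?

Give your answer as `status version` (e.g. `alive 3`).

Op 1: gossip N1<->N2 -> N1.N0=(alive,v0) N1.N1=(alive,v0) N1.N2=(alive,v0) N1.N3=(alive,v0) | N2.N0=(alive,v0) N2.N1=(alive,v0) N2.N2=(alive,v0) N2.N3=(alive,v0)
Op 2: N3 marks N3=suspect -> (suspect,v1)
Op 3: N1 marks N1=dead -> (dead,v1)
Op 4: gossip N3<->N1 -> N3.N0=(alive,v0) N3.N1=(dead,v1) N3.N2=(alive,v0) N3.N3=(suspect,v1) | N1.N0=(alive,v0) N1.N1=(dead,v1) N1.N2=(alive,v0) N1.N3=(suspect,v1)
Op 5: N2 marks N3=suspect -> (suspect,v1)
Op 6: N2 marks N2=alive -> (alive,v1)
Op 7: N2 marks N2=suspect -> (suspect,v2)
Op 8: N1 marks N1=alive -> (alive,v2)
Op 9: gossip N0<->N3 -> N0.N0=(alive,v0) N0.N1=(dead,v1) N0.N2=(alive,v0) N0.N3=(suspect,v1) | N3.N0=(alive,v0) N3.N1=(dead,v1) N3.N2=(alive,v0) N3.N3=(suspect,v1)

Answer: suspect 1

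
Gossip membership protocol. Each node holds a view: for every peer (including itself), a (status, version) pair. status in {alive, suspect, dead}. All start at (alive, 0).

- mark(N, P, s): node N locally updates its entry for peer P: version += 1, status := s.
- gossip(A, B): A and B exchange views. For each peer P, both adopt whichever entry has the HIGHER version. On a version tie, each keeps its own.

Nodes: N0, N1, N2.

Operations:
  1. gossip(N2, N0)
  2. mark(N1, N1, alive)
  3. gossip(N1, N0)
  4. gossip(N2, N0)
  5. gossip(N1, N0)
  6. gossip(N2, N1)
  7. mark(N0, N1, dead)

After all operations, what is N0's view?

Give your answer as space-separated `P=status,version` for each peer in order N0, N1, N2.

Op 1: gossip N2<->N0 -> N2.N0=(alive,v0) N2.N1=(alive,v0) N2.N2=(alive,v0) | N0.N0=(alive,v0) N0.N1=(alive,v0) N0.N2=(alive,v0)
Op 2: N1 marks N1=alive -> (alive,v1)
Op 3: gossip N1<->N0 -> N1.N0=(alive,v0) N1.N1=(alive,v1) N1.N2=(alive,v0) | N0.N0=(alive,v0) N0.N1=(alive,v1) N0.N2=(alive,v0)
Op 4: gossip N2<->N0 -> N2.N0=(alive,v0) N2.N1=(alive,v1) N2.N2=(alive,v0) | N0.N0=(alive,v0) N0.N1=(alive,v1) N0.N2=(alive,v0)
Op 5: gossip N1<->N0 -> N1.N0=(alive,v0) N1.N1=(alive,v1) N1.N2=(alive,v0) | N0.N0=(alive,v0) N0.N1=(alive,v1) N0.N2=(alive,v0)
Op 6: gossip N2<->N1 -> N2.N0=(alive,v0) N2.N1=(alive,v1) N2.N2=(alive,v0) | N1.N0=(alive,v0) N1.N1=(alive,v1) N1.N2=(alive,v0)
Op 7: N0 marks N1=dead -> (dead,v2)

Answer: N0=alive,0 N1=dead,2 N2=alive,0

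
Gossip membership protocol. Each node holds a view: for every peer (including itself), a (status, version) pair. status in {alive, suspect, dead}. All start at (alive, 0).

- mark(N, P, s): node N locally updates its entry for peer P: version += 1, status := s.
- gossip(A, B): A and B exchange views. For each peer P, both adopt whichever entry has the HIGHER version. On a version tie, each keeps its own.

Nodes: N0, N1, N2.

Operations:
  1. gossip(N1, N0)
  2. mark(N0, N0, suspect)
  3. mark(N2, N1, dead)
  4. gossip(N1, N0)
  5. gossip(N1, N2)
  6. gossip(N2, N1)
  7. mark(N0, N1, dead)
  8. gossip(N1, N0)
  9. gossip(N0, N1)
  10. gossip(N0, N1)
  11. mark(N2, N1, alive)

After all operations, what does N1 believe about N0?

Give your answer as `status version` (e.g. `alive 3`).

Answer: suspect 1

Derivation:
Op 1: gossip N1<->N0 -> N1.N0=(alive,v0) N1.N1=(alive,v0) N1.N2=(alive,v0) | N0.N0=(alive,v0) N0.N1=(alive,v0) N0.N2=(alive,v0)
Op 2: N0 marks N0=suspect -> (suspect,v1)
Op 3: N2 marks N1=dead -> (dead,v1)
Op 4: gossip N1<->N0 -> N1.N0=(suspect,v1) N1.N1=(alive,v0) N1.N2=(alive,v0) | N0.N0=(suspect,v1) N0.N1=(alive,v0) N0.N2=(alive,v0)
Op 5: gossip N1<->N2 -> N1.N0=(suspect,v1) N1.N1=(dead,v1) N1.N2=(alive,v0) | N2.N0=(suspect,v1) N2.N1=(dead,v1) N2.N2=(alive,v0)
Op 6: gossip N2<->N1 -> N2.N0=(suspect,v1) N2.N1=(dead,v1) N2.N2=(alive,v0) | N1.N0=(suspect,v1) N1.N1=(dead,v1) N1.N2=(alive,v0)
Op 7: N0 marks N1=dead -> (dead,v1)
Op 8: gossip N1<->N0 -> N1.N0=(suspect,v1) N1.N1=(dead,v1) N1.N2=(alive,v0) | N0.N0=(suspect,v1) N0.N1=(dead,v1) N0.N2=(alive,v0)
Op 9: gossip N0<->N1 -> N0.N0=(suspect,v1) N0.N1=(dead,v1) N0.N2=(alive,v0) | N1.N0=(suspect,v1) N1.N1=(dead,v1) N1.N2=(alive,v0)
Op 10: gossip N0<->N1 -> N0.N0=(suspect,v1) N0.N1=(dead,v1) N0.N2=(alive,v0) | N1.N0=(suspect,v1) N1.N1=(dead,v1) N1.N2=(alive,v0)
Op 11: N2 marks N1=alive -> (alive,v2)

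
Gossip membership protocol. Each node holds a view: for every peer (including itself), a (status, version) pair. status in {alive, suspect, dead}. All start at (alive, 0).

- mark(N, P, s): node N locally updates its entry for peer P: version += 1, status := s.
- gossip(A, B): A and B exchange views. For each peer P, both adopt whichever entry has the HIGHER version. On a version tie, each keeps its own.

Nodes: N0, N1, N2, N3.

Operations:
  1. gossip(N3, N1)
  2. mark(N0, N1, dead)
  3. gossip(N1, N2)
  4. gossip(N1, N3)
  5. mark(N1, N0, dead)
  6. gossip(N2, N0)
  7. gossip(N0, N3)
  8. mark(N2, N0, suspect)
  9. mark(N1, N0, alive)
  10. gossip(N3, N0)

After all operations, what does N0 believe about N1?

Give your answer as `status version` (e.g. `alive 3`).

Answer: dead 1

Derivation:
Op 1: gossip N3<->N1 -> N3.N0=(alive,v0) N3.N1=(alive,v0) N3.N2=(alive,v0) N3.N3=(alive,v0) | N1.N0=(alive,v0) N1.N1=(alive,v0) N1.N2=(alive,v0) N1.N3=(alive,v0)
Op 2: N0 marks N1=dead -> (dead,v1)
Op 3: gossip N1<->N2 -> N1.N0=(alive,v0) N1.N1=(alive,v0) N1.N2=(alive,v0) N1.N3=(alive,v0) | N2.N0=(alive,v0) N2.N1=(alive,v0) N2.N2=(alive,v0) N2.N3=(alive,v0)
Op 4: gossip N1<->N3 -> N1.N0=(alive,v0) N1.N1=(alive,v0) N1.N2=(alive,v0) N1.N3=(alive,v0) | N3.N0=(alive,v0) N3.N1=(alive,v0) N3.N2=(alive,v0) N3.N3=(alive,v0)
Op 5: N1 marks N0=dead -> (dead,v1)
Op 6: gossip N2<->N0 -> N2.N0=(alive,v0) N2.N1=(dead,v1) N2.N2=(alive,v0) N2.N3=(alive,v0) | N0.N0=(alive,v0) N0.N1=(dead,v1) N0.N2=(alive,v0) N0.N3=(alive,v0)
Op 7: gossip N0<->N3 -> N0.N0=(alive,v0) N0.N1=(dead,v1) N0.N2=(alive,v0) N0.N3=(alive,v0) | N3.N0=(alive,v0) N3.N1=(dead,v1) N3.N2=(alive,v0) N3.N3=(alive,v0)
Op 8: N2 marks N0=suspect -> (suspect,v1)
Op 9: N1 marks N0=alive -> (alive,v2)
Op 10: gossip N3<->N0 -> N3.N0=(alive,v0) N3.N1=(dead,v1) N3.N2=(alive,v0) N3.N3=(alive,v0) | N0.N0=(alive,v0) N0.N1=(dead,v1) N0.N2=(alive,v0) N0.N3=(alive,v0)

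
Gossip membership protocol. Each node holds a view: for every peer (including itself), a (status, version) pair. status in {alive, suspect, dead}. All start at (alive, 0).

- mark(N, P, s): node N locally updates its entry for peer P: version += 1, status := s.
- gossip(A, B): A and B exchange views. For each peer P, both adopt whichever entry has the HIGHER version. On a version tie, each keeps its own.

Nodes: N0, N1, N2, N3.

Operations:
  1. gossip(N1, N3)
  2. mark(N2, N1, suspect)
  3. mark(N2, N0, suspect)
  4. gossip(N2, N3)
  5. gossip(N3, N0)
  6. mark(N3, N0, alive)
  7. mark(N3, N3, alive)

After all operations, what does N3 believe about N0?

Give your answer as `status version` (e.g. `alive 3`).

Op 1: gossip N1<->N3 -> N1.N0=(alive,v0) N1.N1=(alive,v0) N1.N2=(alive,v0) N1.N3=(alive,v0) | N3.N0=(alive,v0) N3.N1=(alive,v0) N3.N2=(alive,v0) N3.N3=(alive,v0)
Op 2: N2 marks N1=suspect -> (suspect,v1)
Op 3: N2 marks N0=suspect -> (suspect,v1)
Op 4: gossip N2<->N3 -> N2.N0=(suspect,v1) N2.N1=(suspect,v1) N2.N2=(alive,v0) N2.N3=(alive,v0) | N3.N0=(suspect,v1) N3.N1=(suspect,v1) N3.N2=(alive,v0) N3.N3=(alive,v0)
Op 5: gossip N3<->N0 -> N3.N0=(suspect,v1) N3.N1=(suspect,v1) N3.N2=(alive,v0) N3.N3=(alive,v0) | N0.N0=(suspect,v1) N0.N1=(suspect,v1) N0.N2=(alive,v0) N0.N3=(alive,v0)
Op 6: N3 marks N0=alive -> (alive,v2)
Op 7: N3 marks N3=alive -> (alive,v1)

Answer: alive 2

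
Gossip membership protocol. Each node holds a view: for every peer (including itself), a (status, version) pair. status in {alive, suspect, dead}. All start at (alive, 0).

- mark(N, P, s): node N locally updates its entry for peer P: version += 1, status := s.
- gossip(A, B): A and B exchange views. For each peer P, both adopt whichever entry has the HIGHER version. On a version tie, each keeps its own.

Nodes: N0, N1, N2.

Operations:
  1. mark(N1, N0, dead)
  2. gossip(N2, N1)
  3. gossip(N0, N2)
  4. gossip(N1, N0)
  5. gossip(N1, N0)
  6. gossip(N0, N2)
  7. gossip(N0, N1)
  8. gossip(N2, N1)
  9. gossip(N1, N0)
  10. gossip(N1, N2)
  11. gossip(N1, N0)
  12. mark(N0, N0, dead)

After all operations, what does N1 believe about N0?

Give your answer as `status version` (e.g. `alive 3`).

Op 1: N1 marks N0=dead -> (dead,v1)
Op 2: gossip N2<->N1 -> N2.N0=(dead,v1) N2.N1=(alive,v0) N2.N2=(alive,v0) | N1.N0=(dead,v1) N1.N1=(alive,v0) N1.N2=(alive,v0)
Op 3: gossip N0<->N2 -> N0.N0=(dead,v1) N0.N1=(alive,v0) N0.N2=(alive,v0) | N2.N0=(dead,v1) N2.N1=(alive,v0) N2.N2=(alive,v0)
Op 4: gossip N1<->N0 -> N1.N0=(dead,v1) N1.N1=(alive,v0) N1.N2=(alive,v0) | N0.N0=(dead,v1) N0.N1=(alive,v0) N0.N2=(alive,v0)
Op 5: gossip N1<->N0 -> N1.N0=(dead,v1) N1.N1=(alive,v0) N1.N2=(alive,v0) | N0.N0=(dead,v1) N0.N1=(alive,v0) N0.N2=(alive,v0)
Op 6: gossip N0<->N2 -> N0.N0=(dead,v1) N0.N1=(alive,v0) N0.N2=(alive,v0) | N2.N0=(dead,v1) N2.N1=(alive,v0) N2.N2=(alive,v0)
Op 7: gossip N0<->N1 -> N0.N0=(dead,v1) N0.N1=(alive,v0) N0.N2=(alive,v0) | N1.N0=(dead,v1) N1.N1=(alive,v0) N1.N2=(alive,v0)
Op 8: gossip N2<->N1 -> N2.N0=(dead,v1) N2.N1=(alive,v0) N2.N2=(alive,v0) | N1.N0=(dead,v1) N1.N1=(alive,v0) N1.N2=(alive,v0)
Op 9: gossip N1<->N0 -> N1.N0=(dead,v1) N1.N1=(alive,v0) N1.N2=(alive,v0) | N0.N0=(dead,v1) N0.N1=(alive,v0) N0.N2=(alive,v0)
Op 10: gossip N1<->N2 -> N1.N0=(dead,v1) N1.N1=(alive,v0) N1.N2=(alive,v0) | N2.N0=(dead,v1) N2.N1=(alive,v0) N2.N2=(alive,v0)
Op 11: gossip N1<->N0 -> N1.N0=(dead,v1) N1.N1=(alive,v0) N1.N2=(alive,v0) | N0.N0=(dead,v1) N0.N1=(alive,v0) N0.N2=(alive,v0)
Op 12: N0 marks N0=dead -> (dead,v2)

Answer: dead 1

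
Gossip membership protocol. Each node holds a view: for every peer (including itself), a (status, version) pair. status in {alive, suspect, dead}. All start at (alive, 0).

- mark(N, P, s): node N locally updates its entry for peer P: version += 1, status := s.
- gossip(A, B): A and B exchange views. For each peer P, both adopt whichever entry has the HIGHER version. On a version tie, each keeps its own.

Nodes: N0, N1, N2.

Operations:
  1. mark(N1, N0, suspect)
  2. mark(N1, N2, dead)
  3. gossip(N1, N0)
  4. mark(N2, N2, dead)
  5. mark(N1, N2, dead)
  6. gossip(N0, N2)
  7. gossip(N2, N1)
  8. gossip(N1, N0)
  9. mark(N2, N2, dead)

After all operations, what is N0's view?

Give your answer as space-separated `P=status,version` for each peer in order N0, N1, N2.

Op 1: N1 marks N0=suspect -> (suspect,v1)
Op 2: N1 marks N2=dead -> (dead,v1)
Op 3: gossip N1<->N0 -> N1.N0=(suspect,v1) N1.N1=(alive,v0) N1.N2=(dead,v1) | N0.N0=(suspect,v1) N0.N1=(alive,v0) N0.N2=(dead,v1)
Op 4: N2 marks N2=dead -> (dead,v1)
Op 5: N1 marks N2=dead -> (dead,v2)
Op 6: gossip N0<->N2 -> N0.N0=(suspect,v1) N0.N1=(alive,v0) N0.N2=(dead,v1) | N2.N0=(suspect,v1) N2.N1=(alive,v0) N2.N2=(dead,v1)
Op 7: gossip N2<->N1 -> N2.N0=(suspect,v1) N2.N1=(alive,v0) N2.N2=(dead,v2) | N1.N0=(suspect,v1) N1.N1=(alive,v0) N1.N2=(dead,v2)
Op 8: gossip N1<->N0 -> N1.N0=(suspect,v1) N1.N1=(alive,v0) N1.N2=(dead,v2) | N0.N0=(suspect,v1) N0.N1=(alive,v0) N0.N2=(dead,v2)
Op 9: N2 marks N2=dead -> (dead,v3)

Answer: N0=suspect,1 N1=alive,0 N2=dead,2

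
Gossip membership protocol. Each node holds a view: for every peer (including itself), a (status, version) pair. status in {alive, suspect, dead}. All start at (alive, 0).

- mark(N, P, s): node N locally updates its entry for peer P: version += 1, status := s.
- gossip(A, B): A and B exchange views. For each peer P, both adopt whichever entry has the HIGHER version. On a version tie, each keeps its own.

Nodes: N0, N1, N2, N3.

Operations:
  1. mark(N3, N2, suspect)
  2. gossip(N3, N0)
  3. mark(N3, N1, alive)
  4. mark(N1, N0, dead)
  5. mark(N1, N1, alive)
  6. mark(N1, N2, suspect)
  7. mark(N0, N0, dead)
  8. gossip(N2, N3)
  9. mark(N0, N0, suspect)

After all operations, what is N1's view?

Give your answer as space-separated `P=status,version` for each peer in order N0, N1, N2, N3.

Answer: N0=dead,1 N1=alive,1 N2=suspect,1 N3=alive,0

Derivation:
Op 1: N3 marks N2=suspect -> (suspect,v1)
Op 2: gossip N3<->N0 -> N3.N0=(alive,v0) N3.N1=(alive,v0) N3.N2=(suspect,v1) N3.N3=(alive,v0) | N0.N0=(alive,v0) N0.N1=(alive,v0) N0.N2=(suspect,v1) N0.N3=(alive,v0)
Op 3: N3 marks N1=alive -> (alive,v1)
Op 4: N1 marks N0=dead -> (dead,v1)
Op 5: N1 marks N1=alive -> (alive,v1)
Op 6: N1 marks N2=suspect -> (suspect,v1)
Op 7: N0 marks N0=dead -> (dead,v1)
Op 8: gossip N2<->N3 -> N2.N0=(alive,v0) N2.N1=(alive,v1) N2.N2=(suspect,v1) N2.N3=(alive,v0) | N3.N0=(alive,v0) N3.N1=(alive,v1) N3.N2=(suspect,v1) N3.N3=(alive,v0)
Op 9: N0 marks N0=suspect -> (suspect,v2)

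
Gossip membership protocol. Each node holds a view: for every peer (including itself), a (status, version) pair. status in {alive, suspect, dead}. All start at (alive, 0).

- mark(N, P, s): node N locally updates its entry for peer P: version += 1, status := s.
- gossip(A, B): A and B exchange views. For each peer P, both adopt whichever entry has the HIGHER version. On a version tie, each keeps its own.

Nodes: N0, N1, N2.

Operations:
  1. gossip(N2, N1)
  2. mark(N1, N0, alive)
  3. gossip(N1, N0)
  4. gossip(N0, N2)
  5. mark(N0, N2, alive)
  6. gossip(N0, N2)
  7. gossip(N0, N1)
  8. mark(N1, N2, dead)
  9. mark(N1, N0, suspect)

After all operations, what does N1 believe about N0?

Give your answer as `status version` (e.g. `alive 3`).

Op 1: gossip N2<->N1 -> N2.N0=(alive,v0) N2.N1=(alive,v0) N2.N2=(alive,v0) | N1.N0=(alive,v0) N1.N1=(alive,v0) N1.N2=(alive,v0)
Op 2: N1 marks N0=alive -> (alive,v1)
Op 3: gossip N1<->N0 -> N1.N0=(alive,v1) N1.N1=(alive,v0) N1.N2=(alive,v0) | N0.N0=(alive,v1) N0.N1=(alive,v0) N0.N2=(alive,v0)
Op 4: gossip N0<->N2 -> N0.N0=(alive,v1) N0.N1=(alive,v0) N0.N2=(alive,v0) | N2.N0=(alive,v1) N2.N1=(alive,v0) N2.N2=(alive,v0)
Op 5: N0 marks N2=alive -> (alive,v1)
Op 6: gossip N0<->N2 -> N0.N0=(alive,v1) N0.N1=(alive,v0) N0.N2=(alive,v1) | N2.N0=(alive,v1) N2.N1=(alive,v0) N2.N2=(alive,v1)
Op 7: gossip N0<->N1 -> N0.N0=(alive,v1) N0.N1=(alive,v0) N0.N2=(alive,v1) | N1.N0=(alive,v1) N1.N1=(alive,v0) N1.N2=(alive,v1)
Op 8: N1 marks N2=dead -> (dead,v2)
Op 9: N1 marks N0=suspect -> (suspect,v2)

Answer: suspect 2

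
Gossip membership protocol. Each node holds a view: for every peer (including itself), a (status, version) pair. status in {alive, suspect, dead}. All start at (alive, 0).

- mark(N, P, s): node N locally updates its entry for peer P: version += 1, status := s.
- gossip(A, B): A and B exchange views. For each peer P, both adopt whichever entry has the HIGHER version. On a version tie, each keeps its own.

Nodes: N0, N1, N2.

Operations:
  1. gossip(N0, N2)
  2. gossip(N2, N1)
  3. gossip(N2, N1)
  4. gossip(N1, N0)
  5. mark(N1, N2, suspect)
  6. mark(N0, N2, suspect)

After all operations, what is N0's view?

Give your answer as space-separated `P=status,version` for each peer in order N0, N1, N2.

Op 1: gossip N0<->N2 -> N0.N0=(alive,v0) N0.N1=(alive,v0) N0.N2=(alive,v0) | N2.N0=(alive,v0) N2.N1=(alive,v0) N2.N2=(alive,v0)
Op 2: gossip N2<->N1 -> N2.N0=(alive,v0) N2.N1=(alive,v0) N2.N2=(alive,v0) | N1.N0=(alive,v0) N1.N1=(alive,v0) N1.N2=(alive,v0)
Op 3: gossip N2<->N1 -> N2.N0=(alive,v0) N2.N1=(alive,v0) N2.N2=(alive,v0) | N1.N0=(alive,v0) N1.N1=(alive,v0) N1.N2=(alive,v0)
Op 4: gossip N1<->N0 -> N1.N0=(alive,v0) N1.N1=(alive,v0) N1.N2=(alive,v0) | N0.N0=(alive,v0) N0.N1=(alive,v0) N0.N2=(alive,v0)
Op 5: N1 marks N2=suspect -> (suspect,v1)
Op 6: N0 marks N2=suspect -> (suspect,v1)

Answer: N0=alive,0 N1=alive,0 N2=suspect,1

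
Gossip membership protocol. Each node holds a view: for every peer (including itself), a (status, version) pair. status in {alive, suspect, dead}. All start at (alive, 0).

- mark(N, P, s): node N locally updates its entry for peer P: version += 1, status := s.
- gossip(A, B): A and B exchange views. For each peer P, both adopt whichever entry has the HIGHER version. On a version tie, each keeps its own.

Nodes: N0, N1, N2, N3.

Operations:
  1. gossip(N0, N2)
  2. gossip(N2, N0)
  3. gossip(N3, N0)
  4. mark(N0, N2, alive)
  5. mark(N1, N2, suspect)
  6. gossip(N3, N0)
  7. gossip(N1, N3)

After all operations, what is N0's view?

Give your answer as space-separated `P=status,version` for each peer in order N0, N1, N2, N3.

Answer: N0=alive,0 N1=alive,0 N2=alive,1 N3=alive,0

Derivation:
Op 1: gossip N0<->N2 -> N0.N0=(alive,v0) N0.N1=(alive,v0) N0.N2=(alive,v0) N0.N3=(alive,v0) | N2.N0=(alive,v0) N2.N1=(alive,v0) N2.N2=(alive,v0) N2.N3=(alive,v0)
Op 2: gossip N2<->N0 -> N2.N0=(alive,v0) N2.N1=(alive,v0) N2.N2=(alive,v0) N2.N3=(alive,v0) | N0.N0=(alive,v0) N0.N1=(alive,v0) N0.N2=(alive,v0) N0.N3=(alive,v0)
Op 3: gossip N3<->N0 -> N3.N0=(alive,v0) N3.N1=(alive,v0) N3.N2=(alive,v0) N3.N3=(alive,v0) | N0.N0=(alive,v0) N0.N1=(alive,v0) N0.N2=(alive,v0) N0.N3=(alive,v0)
Op 4: N0 marks N2=alive -> (alive,v1)
Op 5: N1 marks N2=suspect -> (suspect,v1)
Op 6: gossip N3<->N0 -> N3.N0=(alive,v0) N3.N1=(alive,v0) N3.N2=(alive,v1) N3.N3=(alive,v0) | N0.N0=(alive,v0) N0.N1=(alive,v0) N0.N2=(alive,v1) N0.N3=(alive,v0)
Op 7: gossip N1<->N3 -> N1.N0=(alive,v0) N1.N1=(alive,v0) N1.N2=(suspect,v1) N1.N3=(alive,v0) | N3.N0=(alive,v0) N3.N1=(alive,v0) N3.N2=(alive,v1) N3.N3=(alive,v0)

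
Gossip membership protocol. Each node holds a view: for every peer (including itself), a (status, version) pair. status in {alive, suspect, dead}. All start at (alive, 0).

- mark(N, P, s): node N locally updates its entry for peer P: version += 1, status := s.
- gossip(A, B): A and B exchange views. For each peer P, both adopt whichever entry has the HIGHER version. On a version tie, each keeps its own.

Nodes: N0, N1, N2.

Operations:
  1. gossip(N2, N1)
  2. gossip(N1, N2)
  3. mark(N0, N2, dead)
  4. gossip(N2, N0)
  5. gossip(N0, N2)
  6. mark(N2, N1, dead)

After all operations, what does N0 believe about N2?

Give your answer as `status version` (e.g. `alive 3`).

Answer: dead 1

Derivation:
Op 1: gossip N2<->N1 -> N2.N0=(alive,v0) N2.N1=(alive,v0) N2.N2=(alive,v0) | N1.N0=(alive,v0) N1.N1=(alive,v0) N1.N2=(alive,v0)
Op 2: gossip N1<->N2 -> N1.N0=(alive,v0) N1.N1=(alive,v0) N1.N2=(alive,v0) | N2.N0=(alive,v0) N2.N1=(alive,v0) N2.N2=(alive,v0)
Op 3: N0 marks N2=dead -> (dead,v1)
Op 4: gossip N2<->N0 -> N2.N0=(alive,v0) N2.N1=(alive,v0) N2.N2=(dead,v1) | N0.N0=(alive,v0) N0.N1=(alive,v0) N0.N2=(dead,v1)
Op 5: gossip N0<->N2 -> N0.N0=(alive,v0) N0.N1=(alive,v0) N0.N2=(dead,v1) | N2.N0=(alive,v0) N2.N1=(alive,v0) N2.N2=(dead,v1)
Op 6: N2 marks N1=dead -> (dead,v1)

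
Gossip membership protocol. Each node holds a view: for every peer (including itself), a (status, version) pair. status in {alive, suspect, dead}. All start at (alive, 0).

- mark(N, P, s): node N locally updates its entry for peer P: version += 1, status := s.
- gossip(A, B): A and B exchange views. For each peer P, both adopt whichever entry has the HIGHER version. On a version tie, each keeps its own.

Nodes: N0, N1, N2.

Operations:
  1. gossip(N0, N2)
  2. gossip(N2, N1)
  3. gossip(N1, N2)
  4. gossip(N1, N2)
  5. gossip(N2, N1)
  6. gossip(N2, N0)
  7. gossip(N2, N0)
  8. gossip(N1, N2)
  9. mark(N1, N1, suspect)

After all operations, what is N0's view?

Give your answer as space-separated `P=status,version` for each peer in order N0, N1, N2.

Op 1: gossip N0<->N2 -> N0.N0=(alive,v0) N0.N1=(alive,v0) N0.N2=(alive,v0) | N2.N0=(alive,v0) N2.N1=(alive,v0) N2.N2=(alive,v0)
Op 2: gossip N2<->N1 -> N2.N0=(alive,v0) N2.N1=(alive,v0) N2.N2=(alive,v0) | N1.N0=(alive,v0) N1.N1=(alive,v0) N1.N2=(alive,v0)
Op 3: gossip N1<->N2 -> N1.N0=(alive,v0) N1.N1=(alive,v0) N1.N2=(alive,v0) | N2.N0=(alive,v0) N2.N1=(alive,v0) N2.N2=(alive,v0)
Op 4: gossip N1<->N2 -> N1.N0=(alive,v0) N1.N1=(alive,v0) N1.N2=(alive,v0) | N2.N0=(alive,v0) N2.N1=(alive,v0) N2.N2=(alive,v0)
Op 5: gossip N2<->N1 -> N2.N0=(alive,v0) N2.N1=(alive,v0) N2.N2=(alive,v0) | N1.N0=(alive,v0) N1.N1=(alive,v0) N1.N2=(alive,v0)
Op 6: gossip N2<->N0 -> N2.N0=(alive,v0) N2.N1=(alive,v0) N2.N2=(alive,v0) | N0.N0=(alive,v0) N0.N1=(alive,v0) N0.N2=(alive,v0)
Op 7: gossip N2<->N0 -> N2.N0=(alive,v0) N2.N1=(alive,v0) N2.N2=(alive,v0) | N0.N0=(alive,v0) N0.N1=(alive,v0) N0.N2=(alive,v0)
Op 8: gossip N1<->N2 -> N1.N0=(alive,v0) N1.N1=(alive,v0) N1.N2=(alive,v0) | N2.N0=(alive,v0) N2.N1=(alive,v0) N2.N2=(alive,v0)
Op 9: N1 marks N1=suspect -> (suspect,v1)

Answer: N0=alive,0 N1=alive,0 N2=alive,0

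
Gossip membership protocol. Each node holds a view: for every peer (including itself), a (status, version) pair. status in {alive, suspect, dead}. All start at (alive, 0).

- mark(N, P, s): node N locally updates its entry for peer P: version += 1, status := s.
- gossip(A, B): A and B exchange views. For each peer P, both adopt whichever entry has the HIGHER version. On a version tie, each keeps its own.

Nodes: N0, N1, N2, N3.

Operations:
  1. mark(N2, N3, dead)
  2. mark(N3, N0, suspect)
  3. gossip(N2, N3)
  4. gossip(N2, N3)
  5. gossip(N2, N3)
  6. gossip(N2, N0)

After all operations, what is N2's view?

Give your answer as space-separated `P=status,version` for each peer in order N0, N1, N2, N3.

Answer: N0=suspect,1 N1=alive,0 N2=alive,0 N3=dead,1

Derivation:
Op 1: N2 marks N3=dead -> (dead,v1)
Op 2: N3 marks N0=suspect -> (suspect,v1)
Op 3: gossip N2<->N3 -> N2.N0=(suspect,v1) N2.N1=(alive,v0) N2.N2=(alive,v0) N2.N3=(dead,v1) | N3.N0=(suspect,v1) N3.N1=(alive,v0) N3.N2=(alive,v0) N3.N3=(dead,v1)
Op 4: gossip N2<->N3 -> N2.N0=(suspect,v1) N2.N1=(alive,v0) N2.N2=(alive,v0) N2.N3=(dead,v1) | N3.N0=(suspect,v1) N3.N1=(alive,v0) N3.N2=(alive,v0) N3.N3=(dead,v1)
Op 5: gossip N2<->N3 -> N2.N0=(suspect,v1) N2.N1=(alive,v0) N2.N2=(alive,v0) N2.N3=(dead,v1) | N3.N0=(suspect,v1) N3.N1=(alive,v0) N3.N2=(alive,v0) N3.N3=(dead,v1)
Op 6: gossip N2<->N0 -> N2.N0=(suspect,v1) N2.N1=(alive,v0) N2.N2=(alive,v0) N2.N3=(dead,v1) | N0.N0=(suspect,v1) N0.N1=(alive,v0) N0.N2=(alive,v0) N0.N3=(dead,v1)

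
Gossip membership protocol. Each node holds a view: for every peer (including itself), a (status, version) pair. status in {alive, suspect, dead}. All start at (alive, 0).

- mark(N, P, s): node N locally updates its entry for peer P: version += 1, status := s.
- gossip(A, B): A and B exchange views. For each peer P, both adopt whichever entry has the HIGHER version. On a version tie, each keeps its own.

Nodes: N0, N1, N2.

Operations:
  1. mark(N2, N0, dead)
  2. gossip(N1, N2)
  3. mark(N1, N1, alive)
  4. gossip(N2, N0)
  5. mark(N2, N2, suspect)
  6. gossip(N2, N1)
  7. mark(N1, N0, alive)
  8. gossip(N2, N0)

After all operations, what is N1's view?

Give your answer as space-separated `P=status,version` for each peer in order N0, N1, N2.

Answer: N0=alive,2 N1=alive,1 N2=suspect,1

Derivation:
Op 1: N2 marks N0=dead -> (dead,v1)
Op 2: gossip N1<->N2 -> N1.N0=(dead,v1) N1.N1=(alive,v0) N1.N2=(alive,v0) | N2.N0=(dead,v1) N2.N1=(alive,v0) N2.N2=(alive,v0)
Op 3: N1 marks N1=alive -> (alive,v1)
Op 4: gossip N2<->N0 -> N2.N0=(dead,v1) N2.N1=(alive,v0) N2.N2=(alive,v0) | N0.N0=(dead,v1) N0.N1=(alive,v0) N0.N2=(alive,v0)
Op 5: N2 marks N2=suspect -> (suspect,v1)
Op 6: gossip N2<->N1 -> N2.N0=(dead,v1) N2.N1=(alive,v1) N2.N2=(suspect,v1) | N1.N0=(dead,v1) N1.N1=(alive,v1) N1.N2=(suspect,v1)
Op 7: N1 marks N0=alive -> (alive,v2)
Op 8: gossip N2<->N0 -> N2.N0=(dead,v1) N2.N1=(alive,v1) N2.N2=(suspect,v1) | N0.N0=(dead,v1) N0.N1=(alive,v1) N0.N2=(suspect,v1)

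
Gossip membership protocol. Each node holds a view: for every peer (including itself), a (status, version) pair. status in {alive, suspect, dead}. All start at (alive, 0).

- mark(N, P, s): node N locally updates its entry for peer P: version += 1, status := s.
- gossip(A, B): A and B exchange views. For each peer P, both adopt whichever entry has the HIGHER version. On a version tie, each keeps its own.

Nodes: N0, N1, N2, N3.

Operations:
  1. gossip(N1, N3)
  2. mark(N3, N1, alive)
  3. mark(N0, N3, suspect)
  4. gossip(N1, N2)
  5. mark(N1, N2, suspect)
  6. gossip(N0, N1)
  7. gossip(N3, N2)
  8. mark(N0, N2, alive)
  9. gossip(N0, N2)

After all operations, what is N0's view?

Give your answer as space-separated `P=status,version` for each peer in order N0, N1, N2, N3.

Op 1: gossip N1<->N3 -> N1.N0=(alive,v0) N1.N1=(alive,v0) N1.N2=(alive,v0) N1.N3=(alive,v0) | N3.N0=(alive,v0) N3.N1=(alive,v0) N3.N2=(alive,v0) N3.N3=(alive,v0)
Op 2: N3 marks N1=alive -> (alive,v1)
Op 3: N0 marks N3=suspect -> (suspect,v1)
Op 4: gossip N1<->N2 -> N1.N0=(alive,v0) N1.N1=(alive,v0) N1.N2=(alive,v0) N1.N3=(alive,v0) | N2.N0=(alive,v0) N2.N1=(alive,v0) N2.N2=(alive,v0) N2.N3=(alive,v0)
Op 5: N1 marks N2=suspect -> (suspect,v1)
Op 6: gossip N0<->N1 -> N0.N0=(alive,v0) N0.N1=(alive,v0) N0.N2=(suspect,v1) N0.N3=(suspect,v1) | N1.N0=(alive,v0) N1.N1=(alive,v0) N1.N2=(suspect,v1) N1.N3=(suspect,v1)
Op 7: gossip N3<->N2 -> N3.N0=(alive,v0) N3.N1=(alive,v1) N3.N2=(alive,v0) N3.N3=(alive,v0) | N2.N0=(alive,v0) N2.N1=(alive,v1) N2.N2=(alive,v0) N2.N3=(alive,v0)
Op 8: N0 marks N2=alive -> (alive,v2)
Op 9: gossip N0<->N2 -> N0.N0=(alive,v0) N0.N1=(alive,v1) N0.N2=(alive,v2) N0.N3=(suspect,v1) | N2.N0=(alive,v0) N2.N1=(alive,v1) N2.N2=(alive,v2) N2.N3=(suspect,v1)

Answer: N0=alive,0 N1=alive,1 N2=alive,2 N3=suspect,1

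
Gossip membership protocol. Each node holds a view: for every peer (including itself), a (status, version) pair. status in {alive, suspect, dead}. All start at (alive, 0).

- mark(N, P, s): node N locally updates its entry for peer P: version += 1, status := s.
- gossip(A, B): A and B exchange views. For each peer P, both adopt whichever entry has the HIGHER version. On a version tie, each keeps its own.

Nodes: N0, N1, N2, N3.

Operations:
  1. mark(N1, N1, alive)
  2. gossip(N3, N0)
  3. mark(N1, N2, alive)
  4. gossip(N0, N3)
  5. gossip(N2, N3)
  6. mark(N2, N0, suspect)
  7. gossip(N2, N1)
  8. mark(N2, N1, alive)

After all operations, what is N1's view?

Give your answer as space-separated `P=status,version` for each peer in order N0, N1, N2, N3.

Answer: N0=suspect,1 N1=alive,1 N2=alive,1 N3=alive,0

Derivation:
Op 1: N1 marks N1=alive -> (alive,v1)
Op 2: gossip N3<->N0 -> N3.N0=(alive,v0) N3.N1=(alive,v0) N3.N2=(alive,v0) N3.N3=(alive,v0) | N0.N0=(alive,v0) N0.N1=(alive,v0) N0.N2=(alive,v0) N0.N3=(alive,v0)
Op 3: N1 marks N2=alive -> (alive,v1)
Op 4: gossip N0<->N3 -> N0.N0=(alive,v0) N0.N1=(alive,v0) N0.N2=(alive,v0) N0.N3=(alive,v0) | N3.N0=(alive,v0) N3.N1=(alive,v0) N3.N2=(alive,v0) N3.N3=(alive,v0)
Op 5: gossip N2<->N3 -> N2.N0=(alive,v0) N2.N1=(alive,v0) N2.N2=(alive,v0) N2.N3=(alive,v0) | N3.N0=(alive,v0) N3.N1=(alive,v0) N3.N2=(alive,v0) N3.N3=(alive,v0)
Op 6: N2 marks N0=suspect -> (suspect,v1)
Op 7: gossip N2<->N1 -> N2.N0=(suspect,v1) N2.N1=(alive,v1) N2.N2=(alive,v1) N2.N3=(alive,v0) | N1.N0=(suspect,v1) N1.N1=(alive,v1) N1.N2=(alive,v1) N1.N3=(alive,v0)
Op 8: N2 marks N1=alive -> (alive,v2)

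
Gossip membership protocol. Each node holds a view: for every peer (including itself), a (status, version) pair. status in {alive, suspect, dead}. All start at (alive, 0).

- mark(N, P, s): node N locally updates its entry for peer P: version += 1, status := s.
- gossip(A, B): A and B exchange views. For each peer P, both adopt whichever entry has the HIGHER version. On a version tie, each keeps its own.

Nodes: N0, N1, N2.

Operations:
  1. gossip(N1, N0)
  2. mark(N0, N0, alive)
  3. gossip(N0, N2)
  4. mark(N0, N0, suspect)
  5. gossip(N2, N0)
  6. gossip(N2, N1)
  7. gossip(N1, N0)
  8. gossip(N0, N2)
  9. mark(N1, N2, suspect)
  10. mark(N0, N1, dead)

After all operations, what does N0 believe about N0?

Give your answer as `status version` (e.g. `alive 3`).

Answer: suspect 2

Derivation:
Op 1: gossip N1<->N0 -> N1.N0=(alive,v0) N1.N1=(alive,v0) N1.N2=(alive,v0) | N0.N0=(alive,v0) N0.N1=(alive,v0) N0.N2=(alive,v0)
Op 2: N0 marks N0=alive -> (alive,v1)
Op 3: gossip N0<->N2 -> N0.N0=(alive,v1) N0.N1=(alive,v0) N0.N2=(alive,v0) | N2.N0=(alive,v1) N2.N1=(alive,v0) N2.N2=(alive,v0)
Op 4: N0 marks N0=suspect -> (suspect,v2)
Op 5: gossip N2<->N0 -> N2.N0=(suspect,v2) N2.N1=(alive,v0) N2.N2=(alive,v0) | N0.N0=(suspect,v2) N0.N1=(alive,v0) N0.N2=(alive,v0)
Op 6: gossip N2<->N1 -> N2.N0=(suspect,v2) N2.N1=(alive,v0) N2.N2=(alive,v0) | N1.N0=(suspect,v2) N1.N1=(alive,v0) N1.N2=(alive,v0)
Op 7: gossip N1<->N0 -> N1.N0=(suspect,v2) N1.N1=(alive,v0) N1.N2=(alive,v0) | N0.N0=(suspect,v2) N0.N1=(alive,v0) N0.N2=(alive,v0)
Op 8: gossip N0<->N2 -> N0.N0=(suspect,v2) N0.N1=(alive,v0) N0.N2=(alive,v0) | N2.N0=(suspect,v2) N2.N1=(alive,v0) N2.N2=(alive,v0)
Op 9: N1 marks N2=suspect -> (suspect,v1)
Op 10: N0 marks N1=dead -> (dead,v1)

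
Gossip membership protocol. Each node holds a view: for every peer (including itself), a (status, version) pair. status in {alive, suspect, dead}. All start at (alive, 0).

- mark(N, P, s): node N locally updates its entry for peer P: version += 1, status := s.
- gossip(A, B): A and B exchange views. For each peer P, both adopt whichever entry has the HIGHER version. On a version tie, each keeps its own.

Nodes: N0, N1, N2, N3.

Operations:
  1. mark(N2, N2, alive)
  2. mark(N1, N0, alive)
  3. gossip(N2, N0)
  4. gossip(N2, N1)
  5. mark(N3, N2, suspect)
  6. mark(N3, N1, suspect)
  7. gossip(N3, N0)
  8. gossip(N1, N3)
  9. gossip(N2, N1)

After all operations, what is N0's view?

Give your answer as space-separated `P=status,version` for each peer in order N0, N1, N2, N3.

Answer: N0=alive,0 N1=suspect,1 N2=alive,1 N3=alive,0

Derivation:
Op 1: N2 marks N2=alive -> (alive,v1)
Op 2: N1 marks N0=alive -> (alive,v1)
Op 3: gossip N2<->N0 -> N2.N0=(alive,v0) N2.N1=(alive,v0) N2.N2=(alive,v1) N2.N3=(alive,v0) | N0.N0=(alive,v0) N0.N1=(alive,v0) N0.N2=(alive,v1) N0.N3=(alive,v0)
Op 4: gossip N2<->N1 -> N2.N0=(alive,v1) N2.N1=(alive,v0) N2.N2=(alive,v1) N2.N3=(alive,v0) | N1.N0=(alive,v1) N1.N1=(alive,v0) N1.N2=(alive,v1) N1.N3=(alive,v0)
Op 5: N3 marks N2=suspect -> (suspect,v1)
Op 6: N3 marks N1=suspect -> (suspect,v1)
Op 7: gossip N3<->N0 -> N3.N0=(alive,v0) N3.N1=(suspect,v1) N3.N2=(suspect,v1) N3.N3=(alive,v0) | N0.N0=(alive,v0) N0.N1=(suspect,v1) N0.N2=(alive,v1) N0.N3=(alive,v0)
Op 8: gossip N1<->N3 -> N1.N0=(alive,v1) N1.N1=(suspect,v1) N1.N2=(alive,v1) N1.N3=(alive,v0) | N3.N0=(alive,v1) N3.N1=(suspect,v1) N3.N2=(suspect,v1) N3.N3=(alive,v0)
Op 9: gossip N2<->N1 -> N2.N0=(alive,v1) N2.N1=(suspect,v1) N2.N2=(alive,v1) N2.N3=(alive,v0) | N1.N0=(alive,v1) N1.N1=(suspect,v1) N1.N2=(alive,v1) N1.N3=(alive,v0)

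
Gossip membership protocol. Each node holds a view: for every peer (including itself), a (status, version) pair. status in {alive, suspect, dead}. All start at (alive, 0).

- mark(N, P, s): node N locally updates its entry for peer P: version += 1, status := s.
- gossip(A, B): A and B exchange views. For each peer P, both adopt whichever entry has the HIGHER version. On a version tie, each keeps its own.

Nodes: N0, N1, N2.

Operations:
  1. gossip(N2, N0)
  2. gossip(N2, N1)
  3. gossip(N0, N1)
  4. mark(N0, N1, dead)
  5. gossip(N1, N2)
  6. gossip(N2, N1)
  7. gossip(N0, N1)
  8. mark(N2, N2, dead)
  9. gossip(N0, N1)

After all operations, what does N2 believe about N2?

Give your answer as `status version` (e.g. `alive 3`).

Answer: dead 1

Derivation:
Op 1: gossip N2<->N0 -> N2.N0=(alive,v0) N2.N1=(alive,v0) N2.N2=(alive,v0) | N0.N0=(alive,v0) N0.N1=(alive,v0) N0.N2=(alive,v0)
Op 2: gossip N2<->N1 -> N2.N0=(alive,v0) N2.N1=(alive,v0) N2.N2=(alive,v0) | N1.N0=(alive,v0) N1.N1=(alive,v0) N1.N2=(alive,v0)
Op 3: gossip N0<->N1 -> N0.N0=(alive,v0) N0.N1=(alive,v0) N0.N2=(alive,v0) | N1.N0=(alive,v0) N1.N1=(alive,v0) N1.N2=(alive,v0)
Op 4: N0 marks N1=dead -> (dead,v1)
Op 5: gossip N1<->N2 -> N1.N0=(alive,v0) N1.N1=(alive,v0) N1.N2=(alive,v0) | N2.N0=(alive,v0) N2.N1=(alive,v0) N2.N2=(alive,v0)
Op 6: gossip N2<->N1 -> N2.N0=(alive,v0) N2.N1=(alive,v0) N2.N2=(alive,v0) | N1.N0=(alive,v0) N1.N1=(alive,v0) N1.N2=(alive,v0)
Op 7: gossip N0<->N1 -> N0.N0=(alive,v0) N0.N1=(dead,v1) N0.N2=(alive,v0) | N1.N0=(alive,v0) N1.N1=(dead,v1) N1.N2=(alive,v0)
Op 8: N2 marks N2=dead -> (dead,v1)
Op 9: gossip N0<->N1 -> N0.N0=(alive,v0) N0.N1=(dead,v1) N0.N2=(alive,v0) | N1.N0=(alive,v0) N1.N1=(dead,v1) N1.N2=(alive,v0)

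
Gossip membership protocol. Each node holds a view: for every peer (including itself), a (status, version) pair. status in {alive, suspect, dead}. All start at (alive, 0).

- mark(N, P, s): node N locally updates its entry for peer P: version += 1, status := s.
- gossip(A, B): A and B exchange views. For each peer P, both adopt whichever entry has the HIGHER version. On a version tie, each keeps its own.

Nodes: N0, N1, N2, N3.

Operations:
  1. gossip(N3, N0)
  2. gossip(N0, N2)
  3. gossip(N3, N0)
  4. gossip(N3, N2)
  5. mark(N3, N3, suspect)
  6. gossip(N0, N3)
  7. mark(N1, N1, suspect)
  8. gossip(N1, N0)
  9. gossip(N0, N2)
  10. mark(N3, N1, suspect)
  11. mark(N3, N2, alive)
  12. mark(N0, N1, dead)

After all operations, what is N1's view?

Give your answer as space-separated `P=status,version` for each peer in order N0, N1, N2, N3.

Answer: N0=alive,0 N1=suspect,1 N2=alive,0 N3=suspect,1

Derivation:
Op 1: gossip N3<->N0 -> N3.N0=(alive,v0) N3.N1=(alive,v0) N3.N2=(alive,v0) N3.N3=(alive,v0) | N0.N0=(alive,v0) N0.N1=(alive,v0) N0.N2=(alive,v0) N0.N3=(alive,v0)
Op 2: gossip N0<->N2 -> N0.N0=(alive,v0) N0.N1=(alive,v0) N0.N2=(alive,v0) N0.N3=(alive,v0) | N2.N0=(alive,v0) N2.N1=(alive,v0) N2.N2=(alive,v0) N2.N3=(alive,v0)
Op 3: gossip N3<->N0 -> N3.N0=(alive,v0) N3.N1=(alive,v0) N3.N2=(alive,v0) N3.N3=(alive,v0) | N0.N0=(alive,v0) N0.N1=(alive,v0) N0.N2=(alive,v0) N0.N3=(alive,v0)
Op 4: gossip N3<->N2 -> N3.N0=(alive,v0) N3.N1=(alive,v0) N3.N2=(alive,v0) N3.N3=(alive,v0) | N2.N0=(alive,v0) N2.N1=(alive,v0) N2.N2=(alive,v0) N2.N3=(alive,v0)
Op 5: N3 marks N3=suspect -> (suspect,v1)
Op 6: gossip N0<->N3 -> N0.N0=(alive,v0) N0.N1=(alive,v0) N0.N2=(alive,v0) N0.N3=(suspect,v1) | N3.N0=(alive,v0) N3.N1=(alive,v0) N3.N2=(alive,v0) N3.N3=(suspect,v1)
Op 7: N1 marks N1=suspect -> (suspect,v1)
Op 8: gossip N1<->N0 -> N1.N0=(alive,v0) N1.N1=(suspect,v1) N1.N2=(alive,v0) N1.N3=(suspect,v1) | N0.N0=(alive,v0) N0.N1=(suspect,v1) N0.N2=(alive,v0) N0.N3=(suspect,v1)
Op 9: gossip N0<->N2 -> N0.N0=(alive,v0) N0.N1=(suspect,v1) N0.N2=(alive,v0) N0.N3=(suspect,v1) | N2.N0=(alive,v0) N2.N1=(suspect,v1) N2.N2=(alive,v0) N2.N3=(suspect,v1)
Op 10: N3 marks N1=suspect -> (suspect,v1)
Op 11: N3 marks N2=alive -> (alive,v1)
Op 12: N0 marks N1=dead -> (dead,v2)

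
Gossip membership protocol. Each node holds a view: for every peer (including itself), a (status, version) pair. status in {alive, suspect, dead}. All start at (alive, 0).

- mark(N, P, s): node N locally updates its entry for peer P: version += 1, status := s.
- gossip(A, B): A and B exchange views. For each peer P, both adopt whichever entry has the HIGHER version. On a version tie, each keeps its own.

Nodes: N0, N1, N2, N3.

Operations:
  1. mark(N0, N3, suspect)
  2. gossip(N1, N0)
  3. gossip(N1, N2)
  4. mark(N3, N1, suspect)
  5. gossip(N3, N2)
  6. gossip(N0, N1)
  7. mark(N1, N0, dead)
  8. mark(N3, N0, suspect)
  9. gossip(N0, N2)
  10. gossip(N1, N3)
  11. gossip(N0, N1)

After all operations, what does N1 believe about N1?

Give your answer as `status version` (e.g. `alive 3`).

Answer: suspect 1

Derivation:
Op 1: N0 marks N3=suspect -> (suspect,v1)
Op 2: gossip N1<->N0 -> N1.N0=(alive,v0) N1.N1=(alive,v0) N1.N2=(alive,v0) N1.N3=(suspect,v1) | N0.N0=(alive,v0) N0.N1=(alive,v0) N0.N2=(alive,v0) N0.N3=(suspect,v1)
Op 3: gossip N1<->N2 -> N1.N0=(alive,v0) N1.N1=(alive,v0) N1.N2=(alive,v0) N1.N3=(suspect,v1) | N2.N0=(alive,v0) N2.N1=(alive,v0) N2.N2=(alive,v0) N2.N3=(suspect,v1)
Op 4: N3 marks N1=suspect -> (suspect,v1)
Op 5: gossip N3<->N2 -> N3.N0=(alive,v0) N3.N1=(suspect,v1) N3.N2=(alive,v0) N3.N3=(suspect,v1) | N2.N0=(alive,v0) N2.N1=(suspect,v1) N2.N2=(alive,v0) N2.N3=(suspect,v1)
Op 6: gossip N0<->N1 -> N0.N0=(alive,v0) N0.N1=(alive,v0) N0.N2=(alive,v0) N0.N3=(suspect,v1) | N1.N0=(alive,v0) N1.N1=(alive,v0) N1.N2=(alive,v0) N1.N3=(suspect,v1)
Op 7: N1 marks N0=dead -> (dead,v1)
Op 8: N3 marks N0=suspect -> (suspect,v1)
Op 9: gossip N0<->N2 -> N0.N0=(alive,v0) N0.N1=(suspect,v1) N0.N2=(alive,v0) N0.N3=(suspect,v1) | N2.N0=(alive,v0) N2.N1=(suspect,v1) N2.N2=(alive,v0) N2.N3=(suspect,v1)
Op 10: gossip N1<->N3 -> N1.N0=(dead,v1) N1.N1=(suspect,v1) N1.N2=(alive,v0) N1.N3=(suspect,v1) | N3.N0=(suspect,v1) N3.N1=(suspect,v1) N3.N2=(alive,v0) N3.N3=(suspect,v1)
Op 11: gossip N0<->N1 -> N0.N0=(dead,v1) N0.N1=(suspect,v1) N0.N2=(alive,v0) N0.N3=(suspect,v1) | N1.N0=(dead,v1) N1.N1=(suspect,v1) N1.N2=(alive,v0) N1.N3=(suspect,v1)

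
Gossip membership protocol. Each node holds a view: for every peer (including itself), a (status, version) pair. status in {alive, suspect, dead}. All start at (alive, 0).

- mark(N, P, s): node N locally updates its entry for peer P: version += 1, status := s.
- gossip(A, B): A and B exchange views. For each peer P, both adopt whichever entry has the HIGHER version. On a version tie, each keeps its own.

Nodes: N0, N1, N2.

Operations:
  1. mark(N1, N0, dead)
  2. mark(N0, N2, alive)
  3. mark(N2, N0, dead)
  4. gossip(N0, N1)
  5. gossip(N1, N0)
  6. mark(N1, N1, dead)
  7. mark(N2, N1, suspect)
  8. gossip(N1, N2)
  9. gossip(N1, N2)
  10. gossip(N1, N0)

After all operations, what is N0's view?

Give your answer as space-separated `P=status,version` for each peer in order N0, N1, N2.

Answer: N0=dead,1 N1=dead,1 N2=alive,1

Derivation:
Op 1: N1 marks N0=dead -> (dead,v1)
Op 2: N0 marks N2=alive -> (alive,v1)
Op 3: N2 marks N0=dead -> (dead,v1)
Op 4: gossip N0<->N1 -> N0.N0=(dead,v1) N0.N1=(alive,v0) N0.N2=(alive,v1) | N1.N0=(dead,v1) N1.N1=(alive,v0) N1.N2=(alive,v1)
Op 5: gossip N1<->N0 -> N1.N0=(dead,v1) N1.N1=(alive,v0) N1.N2=(alive,v1) | N0.N0=(dead,v1) N0.N1=(alive,v0) N0.N2=(alive,v1)
Op 6: N1 marks N1=dead -> (dead,v1)
Op 7: N2 marks N1=suspect -> (suspect,v1)
Op 8: gossip N1<->N2 -> N1.N0=(dead,v1) N1.N1=(dead,v1) N1.N2=(alive,v1) | N2.N0=(dead,v1) N2.N1=(suspect,v1) N2.N2=(alive,v1)
Op 9: gossip N1<->N2 -> N1.N0=(dead,v1) N1.N1=(dead,v1) N1.N2=(alive,v1) | N2.N0=(dead,v1) N2.N1=(suspect,v1) N2.N2=(alive,v1)
Op 10: gossip N1<->N0 -> N1.N0=(dead,v1) N1.N1=(dead,v1) N1.N2=(alive,v1) | N0.N0=(dead,v1) N0.N1=(dead,v1) N0.N2=(alive,v1)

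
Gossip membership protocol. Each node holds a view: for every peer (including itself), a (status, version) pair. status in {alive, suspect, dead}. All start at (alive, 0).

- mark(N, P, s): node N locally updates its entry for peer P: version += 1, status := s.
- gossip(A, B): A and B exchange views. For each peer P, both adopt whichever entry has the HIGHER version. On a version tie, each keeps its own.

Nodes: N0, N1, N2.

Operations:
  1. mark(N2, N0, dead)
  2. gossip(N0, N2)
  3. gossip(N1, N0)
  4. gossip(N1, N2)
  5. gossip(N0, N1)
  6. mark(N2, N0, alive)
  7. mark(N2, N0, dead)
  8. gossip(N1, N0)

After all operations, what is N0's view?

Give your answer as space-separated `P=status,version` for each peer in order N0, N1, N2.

Answer: N0=dead,1 N1=alive,0 N2=alive,0

Derivation:
Op 1: N2 marks N0=dead -> (dead,v1)
Op 2: gossip N0<->N2 -> N0.N0=(dead,v1) N0.N1=(alive,v0) N0.N2=(alive,v0) | N2.N0=(dead,v1) N2.N1=(alive,v0) N2.N2=(alive,v0)
Op 3: gossip N1<->N0 -> N1.N0=(dead,v1) N1.N1=(alive,v0) N1.N2=(alive,v0) | N0.N0=(dead,v1) N0.N1=(alive,v0) N0.N2=(alive,v0)
Op 4: gossip N1<->N2 -> N1.N0=(dead,v1) N1.N1=(alive,v0) N1.N2=(alive,v0) | N2.N0=(dead,v1) N2.N1=(alive,v0) N2.N2=(alive,v0)
Op 5: gossip N0<->N1 -> N0.N0=(dead,v1) N0.N1=(alive,v0) N0.N2=(alive,v0) | N1.N0=(dead,v1) N1.N1=(alive,v0) N1.N2=(alive,v0)
Op 6: N2 marks N0=alive -> (alive,v2)
Op 7: N2 marks N0=dead -> (dead,v3)
Op 8: gossip N1<->N0 -> N1.N0=(dead,v1) N1.N1=(alive,v0) N1.N2=(alive,v0) | N0.N0=(dead,v1) N0.N1=(alive,v0) N0.N2=(alive,v0)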